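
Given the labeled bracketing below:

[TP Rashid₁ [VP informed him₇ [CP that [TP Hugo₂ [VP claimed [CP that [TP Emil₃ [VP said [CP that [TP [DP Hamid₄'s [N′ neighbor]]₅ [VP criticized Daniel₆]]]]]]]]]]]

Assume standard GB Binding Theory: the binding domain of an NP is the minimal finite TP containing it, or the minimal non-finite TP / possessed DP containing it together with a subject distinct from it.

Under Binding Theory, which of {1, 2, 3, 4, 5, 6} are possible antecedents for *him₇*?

none

*him* is a pronoun, so Principle B applies: it must be free in its binding domain.
Binding domain of *him₇*: the matrix TP, whose subject is Rashid₁.
*Rashid₁* c-commands the pronoun within its binding domain → coindexation would violate Principle B.
*Hugo₂*: the pronoun c-commands this R-expression → coindexation would violate Principle C on *Hugo₂*.
*Emil₃*: the pronoun c-commands this R-expression → coindexation would violate Principle C on *Emil₃*.
*Hamid₄*: the pronoun c-commands this R-expression → coindexation would violate Principle C on *Hamid₄*.
*[Hamid₄'s neighbor]₅*: the pronoun c-commands this R-expression → coindexation would violate Principle C on *[Hamid₄'s neighbor]₅*.
*Daniel₆*: the pronoun c-commands this R-expression → coindexation would violate Principle C on *Daniel₆*.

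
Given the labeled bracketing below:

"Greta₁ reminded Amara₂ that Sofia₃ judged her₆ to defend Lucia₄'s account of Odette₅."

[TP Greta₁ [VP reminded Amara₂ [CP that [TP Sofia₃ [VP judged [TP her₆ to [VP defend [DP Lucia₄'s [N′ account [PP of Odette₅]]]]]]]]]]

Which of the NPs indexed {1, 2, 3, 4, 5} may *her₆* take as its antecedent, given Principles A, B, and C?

{1, 2}

*her* is a pronoun, so Principle B applies: it must be free in its binding domain.
Binding domain of *her₆*: the embedded TP, whose subject is Sofia₃.
*Greta₁* c-commands the pronoun but from outside its binding domain, and is not c-commanded by it → coindexation permitted.
*Amara₂* c-commands the pronoun but from outside its binding domain, and is not c-commanded by it → coindexation permitted.
*Sofia₃* c-commands the pronoun within its binding domain → coindexation would violate Principle B.
*Lucia₄*: the pronoun c-commands this R-expression → coindexation would violate Principle C on *Lucia₄*.
*Odette₅*: the pronoun c-commands this R-expression → coindexation would violate Principle C on *Odette₅*.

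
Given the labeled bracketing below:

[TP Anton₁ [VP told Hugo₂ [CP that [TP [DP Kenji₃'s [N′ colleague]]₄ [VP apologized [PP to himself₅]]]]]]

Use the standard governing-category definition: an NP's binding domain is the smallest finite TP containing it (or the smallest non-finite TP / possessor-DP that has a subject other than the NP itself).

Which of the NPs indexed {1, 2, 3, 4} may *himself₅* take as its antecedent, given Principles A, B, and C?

*himself* is an anaphor, so Principle A applies: it must be bound in its binding domain.
Binding domain of *himself₅*: the embedded TP, whose subject is [Kenji₃'s colleague]₄.
*Anton₁* c-commands the anaphor but is outside its binding domain → cannot satisfy Principle A.
*Hugo₂* c-commands the anaphor but is outside its binding domain → cannot satisfy Principle A.
*Kenji₃* does not c-command the anaphor → cannot bind it.
*[Kenji₃'s colleague]₄* c-commands the anaphor within its binding domain → licit binder.

{4}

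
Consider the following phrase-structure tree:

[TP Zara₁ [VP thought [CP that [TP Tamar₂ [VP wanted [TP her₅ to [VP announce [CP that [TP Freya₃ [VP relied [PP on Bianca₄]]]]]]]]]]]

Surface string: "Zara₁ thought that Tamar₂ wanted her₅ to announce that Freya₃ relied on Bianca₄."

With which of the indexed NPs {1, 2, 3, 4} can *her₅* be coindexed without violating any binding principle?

{1}

*her* is a pronoun, so Principle B applies: it must be free in its binding domain.
Binding domain of *her₅*: the embedded TP, whose subject is Tamar₂.
*Zara₁* c-commands the pronoun but from outside its binding domain, and is not c-commanded by it → coindexation permitted.
*Tamar₂* c-commands the pronoun within its binding domain → coindexation would violate Principle B.
*Freya₃*: the pronoun c-commands this R-expression → coindexation would violate Principle C on *Freya₃*.
*Bianca₄*: the pronoun c-commands this R-expression → coindexation would violate Principle C on *Bianca₄*.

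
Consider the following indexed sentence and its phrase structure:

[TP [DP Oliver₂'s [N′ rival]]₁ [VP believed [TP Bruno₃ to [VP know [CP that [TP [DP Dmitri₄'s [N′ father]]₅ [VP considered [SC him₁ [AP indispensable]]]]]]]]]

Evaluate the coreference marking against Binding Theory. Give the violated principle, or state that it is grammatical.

The two coindexed NPs are *[Oliver₂'s rival]₁* and *him₁*.
*him₁* is a pronoun; its binding domain is the embedded TP, whose subject is [Dmitri₄'s father]₅. Within that domain it is c-commanded only by *[Dmitri₄'s father]₅*, which carries a different index — the pronoun is free locally, so Principle B holds.
*[Oliver₂'s rival]₁* is an R-expression; *him₁* does not c-command it, and no other NP shares its index, so Principle C is satisfied.
All principles are respected.

grammatical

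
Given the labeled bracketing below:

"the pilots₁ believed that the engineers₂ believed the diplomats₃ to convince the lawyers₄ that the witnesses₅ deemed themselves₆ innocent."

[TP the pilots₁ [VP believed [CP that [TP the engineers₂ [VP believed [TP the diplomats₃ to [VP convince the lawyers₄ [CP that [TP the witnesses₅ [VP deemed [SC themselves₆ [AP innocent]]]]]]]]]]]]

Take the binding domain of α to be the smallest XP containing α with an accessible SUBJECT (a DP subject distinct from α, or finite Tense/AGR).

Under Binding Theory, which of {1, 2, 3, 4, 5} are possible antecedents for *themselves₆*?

*themselves* is an anaphor, so Principle A applies: it must be bound in its binding domain.
Binding domain of *themselves₆*: the embedded TP, whose subject is the witnesses₅.
*the pilots₁* c-commands the anaphor but is outside its binding domain → cannot satisfy Principle A.
*the engineers₂* c-commands the anaphor but is outside its binding domain → cannot satisfy Principle A.
*the diplomats₃* c-commands the anaphor but is outside its binding domain → cannot satisfy Principle A.
*the lawyers₄* c-commands the anaphor but is outside its binding domain → cannot satisfy Principle A.
*the witnesses₅* c-commands the anaphor within its binding domain → licit binder.

{5}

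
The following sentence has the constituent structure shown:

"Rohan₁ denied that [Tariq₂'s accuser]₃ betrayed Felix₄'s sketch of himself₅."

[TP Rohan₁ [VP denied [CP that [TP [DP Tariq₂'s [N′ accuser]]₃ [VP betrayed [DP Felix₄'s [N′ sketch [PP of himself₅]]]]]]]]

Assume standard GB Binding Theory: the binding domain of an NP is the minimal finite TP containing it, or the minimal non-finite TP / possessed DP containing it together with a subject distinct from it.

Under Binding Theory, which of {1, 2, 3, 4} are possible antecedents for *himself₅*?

{4}

*himself* is an anaphor, so Principle A applies: it must be bound in its binding domain.
Binding domain of *himself₅*: the possessed DP, whose subject is Felix₄.
*Rohan₁* c-commands the anaphor but is outside its binding domain → cannot satisfy Principle A.
*Tariq₂* does not c-command the anaphor → cannot bind it.
*[Tariq₂'s accuser]₃* c-commands the anaphor but is outside its binding domain → cannot satisfy Principle A.
*Felix₄* c-commands the anaphor within its binding domain → licit binder.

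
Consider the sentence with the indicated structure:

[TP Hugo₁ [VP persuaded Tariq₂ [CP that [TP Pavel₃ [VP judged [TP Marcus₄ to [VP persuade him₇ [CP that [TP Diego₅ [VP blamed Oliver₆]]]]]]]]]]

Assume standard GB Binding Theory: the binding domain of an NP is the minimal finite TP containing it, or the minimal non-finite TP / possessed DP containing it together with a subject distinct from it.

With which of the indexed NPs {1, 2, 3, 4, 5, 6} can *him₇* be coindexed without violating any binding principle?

{1, 2, 3}

*him* is a pronoun, so Principle B applies: it must be free in its binding domain.
Binding domain of *him₇*: the embedded TP, whose subject is Marcus₄.
*Hugo₁* c-commands the pronoun but from outside its binding domain, and is not c-commanded by it → coindexation permitted.
*Tariq₂* c-commands the pronoun but from outside its binding domain, and is not c-commanded by it → coindexation permitted.
*Pavel₃* c-commands the pronoun but from outside its binding domain, and is not c-commanded by it → coindexation permitted.
*Marcus₄* c-commands the pronoun within its binding domain → coindexation would violate Principle B.
*Diego₅*: the pronoun c-commands this R-expression → coindexation would violate Principle C on *Diego₅*.
*Oliver₆*: the pronoun c-commands this R-expression → coindexation would violate Principle C on *Oliver₆*.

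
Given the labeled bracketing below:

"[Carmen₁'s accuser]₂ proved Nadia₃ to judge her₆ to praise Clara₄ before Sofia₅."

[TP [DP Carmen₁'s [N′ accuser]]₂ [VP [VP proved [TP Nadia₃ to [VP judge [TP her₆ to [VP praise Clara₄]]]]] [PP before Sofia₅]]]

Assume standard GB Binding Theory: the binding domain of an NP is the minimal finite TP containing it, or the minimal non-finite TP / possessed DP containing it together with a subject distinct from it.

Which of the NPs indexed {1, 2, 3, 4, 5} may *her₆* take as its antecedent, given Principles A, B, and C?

{1, 2, 5}

*her* is a pronoun, so Principle B applies: it must be free in its binding domain.
Binding domain of *her₆*: the embedded TP, whose subject is Nadia₃.
*Carmen₁* and the pronoun do not c-command one another → neither Principle B nor Principle C is at stake; coindexation permitted.
*[Carmen₁'s accuser]₂* c-commands the pronoun but from outside its binding domain, and is not c-commanded by it → coindexation permitted.
*Nadia₃* c-commands the pronoun within its binding domain → coindexation would violate Principle B.
*Clara₄*: the pronoun c-commands this R-expression → coindexation would violate Principle C on *Clara₄*.
*Sofia₅* and the pronoun do not c-command one another → neither Principle B nor Principle C is at stake; coindexation permitted.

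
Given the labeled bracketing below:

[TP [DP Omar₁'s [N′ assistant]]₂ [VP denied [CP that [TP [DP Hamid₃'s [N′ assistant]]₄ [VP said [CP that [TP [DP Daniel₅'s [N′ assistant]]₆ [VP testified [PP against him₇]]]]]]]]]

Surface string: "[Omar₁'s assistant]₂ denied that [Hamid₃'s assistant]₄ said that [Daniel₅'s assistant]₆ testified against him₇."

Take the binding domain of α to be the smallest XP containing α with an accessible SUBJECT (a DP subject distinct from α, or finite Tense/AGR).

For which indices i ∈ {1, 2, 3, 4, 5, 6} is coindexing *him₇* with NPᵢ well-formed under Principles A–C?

{1, 2, 3, 4, 5}

*him* is a pronoun, so Principle B applies: it must be free in its binding domain.
Binding domain of *him₇*: the embedded TP, whose subject is [Daniel₅'s assistant]₆.
*Omar₁* and the pronoun do not c-command one another → neither Principle B nor Principle C is at stake; coindexation permitted.
*[Omar₁'s assistant]₂* c-commands the pronoun but from outside its binding domain, and is not c-commanded by it → coindexation permitted.
*Hamid₃* and the pronoun do not c-command one another → neither Principle B nor Principle C is at stake; coindexation permitted.
*[Hamid₃'s assistant]₄* c-commands the pronoun but from outside its binding domain, and is not c-commanded by it → coindexation permitted.
*Daniel₅* and the pronoun do not c-command one another → neither Principle B nor Principle C is at stake; coindexation permitted.
*[Daniel₅'s assistant]₆* c-commands the pronoun within its binding domain → coindexation would violate Principle B.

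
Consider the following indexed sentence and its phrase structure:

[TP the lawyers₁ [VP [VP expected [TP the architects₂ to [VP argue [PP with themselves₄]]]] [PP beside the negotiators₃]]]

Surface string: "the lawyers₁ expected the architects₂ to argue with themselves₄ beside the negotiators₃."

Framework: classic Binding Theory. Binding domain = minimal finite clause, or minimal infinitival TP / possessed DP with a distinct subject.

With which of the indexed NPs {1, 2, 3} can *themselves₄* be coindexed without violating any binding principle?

{2}

*themselves* is an anaphor, so Principle A applies: it must be bound in its binding domain.
Binding domain of *themselves₄*: the embedded TP, whose subject is the architects₂.
*the lawyers₁* c-commands the anaphor but is outside its binding domain → cannot satisfy Principle A.
*the architects₂* c-commands the anaphor within its binding domain → licit binder.
*the negotiators₃* does not c-command the anaphor → cannot bind it.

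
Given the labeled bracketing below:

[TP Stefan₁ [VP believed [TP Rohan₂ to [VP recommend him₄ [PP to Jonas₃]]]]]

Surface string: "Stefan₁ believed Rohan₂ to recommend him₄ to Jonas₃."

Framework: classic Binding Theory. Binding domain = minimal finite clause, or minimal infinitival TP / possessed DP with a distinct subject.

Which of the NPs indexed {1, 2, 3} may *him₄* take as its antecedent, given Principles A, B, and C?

{1}

*him* is a pronoun, so Principle B applies: it must be free in its binding domain.
Binding domain of *him₄*: the embedded TP, whose subject is Rohan₂.
*Stefan₁* c-commands the pronoun but from outside its binding domain, and is not c-commanded by it → coindexation permitted.
*Rohan₂* c-commands the pronoun within its binding domain → coindexation would violate Principle B.
*Jonas₃*: the pronoun c-commands this R-expression → coindexation would violate Principle C on *Jonas₃*.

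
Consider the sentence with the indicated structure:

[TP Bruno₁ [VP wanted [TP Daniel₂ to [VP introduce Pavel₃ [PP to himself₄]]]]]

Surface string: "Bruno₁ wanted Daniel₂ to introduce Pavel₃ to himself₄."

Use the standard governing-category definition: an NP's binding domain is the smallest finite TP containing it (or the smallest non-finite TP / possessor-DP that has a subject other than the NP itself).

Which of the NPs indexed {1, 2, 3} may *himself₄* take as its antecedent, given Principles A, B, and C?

*himself* is an anaphor, so Principle A applies: it must be bound in its binding domain.
Binding domain of *himself₄*: the embedded TP, whose subject is Daniel₂.
*Bruno₁* c-commands the anaphor but is outside its binding domain → cannot satisfy Principle A.
*Daniel₂* c-commands the anaphor within its binding domain → licit binder.
*Pavel₃* c-commands the anaphor within its binding domain → licit binder.

{2, 3}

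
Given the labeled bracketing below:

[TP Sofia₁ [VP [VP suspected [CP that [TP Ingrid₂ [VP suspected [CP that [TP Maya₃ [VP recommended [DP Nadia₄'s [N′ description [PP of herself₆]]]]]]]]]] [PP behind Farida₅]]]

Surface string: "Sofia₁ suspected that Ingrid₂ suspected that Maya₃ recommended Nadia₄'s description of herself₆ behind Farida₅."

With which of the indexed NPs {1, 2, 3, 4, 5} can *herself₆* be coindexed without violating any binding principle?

*herself* is an anaphor, so Principle A applies: it must be bound in its binding domain.
Binding domain of *herself₆*: the possessed DP, whose subject is Nadia₄.
*Sofia₁* c-commands the anaphor but is outside its binding domain → cannot satisfy Principle A.
*Ingrid₂* c-commands the anaphor but is outside its binding domain → cannot satisfy Principle A.
*Maya₃* c-commands the anaphor but is outside its binding domain → cannot satisfy Principle A.
*Nadia₄* c-commands the anaphor within its binding domain → licit binder.
*Farida₅* does not c-command the anaphor → cannot bind it.

{4}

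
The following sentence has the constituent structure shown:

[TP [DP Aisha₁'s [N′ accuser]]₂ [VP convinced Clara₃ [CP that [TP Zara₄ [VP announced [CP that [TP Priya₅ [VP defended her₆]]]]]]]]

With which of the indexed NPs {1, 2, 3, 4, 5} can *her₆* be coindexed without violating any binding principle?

*her* is a pronoun, so Principle B applies: it must be free in its binding domain.
Binding domain of *her₆*: the embedded TP, whose subject is Priya₅.
*Aisha₁* and the pronoun do not c-command one another → neither Principle B nor Principle C is at stake; coindexation permitted.
*[Aisha₁'s accuser]₂* c-commands the pronoun but from outside its binding domain, and is not c-commanded by it → coindexation permitted.
*Clara₃* c-commands the pronoun but from outside its binding domain, and is not c-commanded by it → coindexation permitted.
*Zara₄* c-commands the pronoun but from outside its binding domain, and is not c-commanded by it → coindexation permitted.
*Priya₅* c-commands the pronoun within its binding domain → coindexation would violate Principle B.

{1, 2, 3, 4}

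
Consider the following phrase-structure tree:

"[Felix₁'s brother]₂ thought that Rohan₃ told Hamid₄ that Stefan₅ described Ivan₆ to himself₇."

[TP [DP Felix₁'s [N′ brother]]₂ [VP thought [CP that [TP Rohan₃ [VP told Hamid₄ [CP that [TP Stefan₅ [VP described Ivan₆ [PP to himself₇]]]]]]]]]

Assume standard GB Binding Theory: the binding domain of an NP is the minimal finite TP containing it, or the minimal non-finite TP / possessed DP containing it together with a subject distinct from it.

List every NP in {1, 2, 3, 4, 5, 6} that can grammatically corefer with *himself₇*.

{5, 6}

*himself* is an anaphor, so Principle A applies: it must be bound in its binding domain.
Binding domain of *himself₇*: the embedded TP, whose subject is Stefan₅.
*Felix₁* does not c-command the anaphor → cannot bind it.
*[Felix₁'s brother]₂* c-commands the anaphor but is outside its binding domain → cannot satisfy Principle A.
*Rohan₃* c-commands the anaphor but is outside its binding domain → cannot satisfy Principle A.
*Hamid₄* c-commands the anaphor but is outside its binding domain → cannot satisfy Principle A.
*Stefan₅* c-commands the anaphor within its binding domain → licit binder.
*Ivan₆* c-commands the anaphor within its binding domain → licit binder.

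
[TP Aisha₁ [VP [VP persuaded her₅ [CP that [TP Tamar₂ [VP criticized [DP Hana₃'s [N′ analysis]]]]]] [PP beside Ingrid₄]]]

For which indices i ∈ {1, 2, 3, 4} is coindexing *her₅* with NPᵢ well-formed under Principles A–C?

{4}

*her* is a pronoun, so Principle B applies: it must be free in its binding domain.
Binding domain of *her₅*: the matrix TP, whose subject is Aisha₁.
*Aisha₁* c-commands the pronoun within its binding domain → coindexation would violate Principle B.
*Tamar₂*: the pronoun c-commands this R-expression → coindexation would violate Principle C on *Tamar₂*.
*Hana₃*: the pronoun c-commands this R-expression → coindexation would violate Principle C on *Hana₃*.
*Ingrid₄* and the pronoun do not c-command one another → neither Principle B nor Principle C is at stake; coindexation permitted.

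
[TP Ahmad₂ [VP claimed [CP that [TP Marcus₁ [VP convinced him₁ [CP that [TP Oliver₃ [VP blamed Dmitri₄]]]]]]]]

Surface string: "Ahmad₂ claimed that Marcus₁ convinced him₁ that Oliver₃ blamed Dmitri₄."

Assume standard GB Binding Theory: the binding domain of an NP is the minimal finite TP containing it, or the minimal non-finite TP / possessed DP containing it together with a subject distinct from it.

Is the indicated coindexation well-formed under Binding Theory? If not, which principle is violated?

The two coindexed NPs are *Marcus₁* and *him₁*.
*him₁* is a pronoun. Its binding domain is the embedded TP, whose subject is Marcus₁.
*Marcus₁* c-commands it within that domain and carries the same index.
The pronoun is locally bound → Principle B violation.

Principle B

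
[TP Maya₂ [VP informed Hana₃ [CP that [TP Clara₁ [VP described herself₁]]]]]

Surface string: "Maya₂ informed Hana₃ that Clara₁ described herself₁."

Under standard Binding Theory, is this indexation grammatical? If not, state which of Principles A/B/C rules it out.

grammatical

The two coindexed NPs are *Clara₁* and *herself₁*.
*herself₁* is an anaphor; its binding domain is the embedded TP, whose subject is Clara₁. *Clara₁* c-commands it within that domain and shares its index, so Principle A is satisfied.
*Clara₁* is an R-expression; *herself₁* does not c-command it, and no other NP shares its index, so Principle C is satisfied.
All principles are respected.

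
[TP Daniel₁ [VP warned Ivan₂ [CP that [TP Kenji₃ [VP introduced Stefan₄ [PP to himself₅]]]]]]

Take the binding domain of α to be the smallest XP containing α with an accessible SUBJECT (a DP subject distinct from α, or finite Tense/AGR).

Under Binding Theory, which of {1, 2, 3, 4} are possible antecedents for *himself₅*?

{3, 4}

*himself* is an anaphor, so Principle A applies: it must be bound in its binding domain.
Binding domain of *himself₅*: the embedded TP, whose subject is Kenji₃.
*Daniel₁* c-commands the anaphor but is outside its binding domain → cannot satisfy Principle A.
*Ivan₂* c-commands the anaphor but is outside its binding domain → cannot satisfy Principle A.
*Kenji₃* c-commands the anaphor within its binding domain → licit binder.
*Stefan₄* c-commands the anaphor within its binding domain → licit binder.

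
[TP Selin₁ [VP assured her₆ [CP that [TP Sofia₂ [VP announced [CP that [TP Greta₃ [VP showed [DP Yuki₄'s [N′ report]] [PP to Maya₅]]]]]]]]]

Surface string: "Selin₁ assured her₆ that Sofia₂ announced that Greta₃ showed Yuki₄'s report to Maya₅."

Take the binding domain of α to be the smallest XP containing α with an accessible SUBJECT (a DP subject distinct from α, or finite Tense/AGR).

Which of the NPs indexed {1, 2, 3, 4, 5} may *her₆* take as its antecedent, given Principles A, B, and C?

none

*her* is a pronoun, so Principle B applies: it must be free in its binding domain.
Binding domain of *her₆*: the matrix TP, whose subject is Selin₁.
*Selin₁* c-commands the pronoun within its binding domain → coindexation would violate Principle B.
*Sofia₂*: the pronoun c-commands this R-expression → coindexation would violate Principle C on *Sofia₂*.
*Greta₃*: the pronoun c-commands this R-expression → coindexation would violate Principle C on *Greta₃*.
*Yuki₄*: the pronoun c-commands this R-expression → coindexation would violate Principle C on *Yuki₄*.
*Maya₅*: the pronoun c-commands this R-expression → coindexation would violate Principle C on *Maya₅*.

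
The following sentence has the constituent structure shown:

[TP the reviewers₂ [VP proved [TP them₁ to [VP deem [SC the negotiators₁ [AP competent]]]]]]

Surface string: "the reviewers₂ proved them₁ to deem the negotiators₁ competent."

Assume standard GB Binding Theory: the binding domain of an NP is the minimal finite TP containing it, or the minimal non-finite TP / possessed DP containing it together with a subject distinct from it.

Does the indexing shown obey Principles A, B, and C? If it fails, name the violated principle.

The two coindexed NPs are *them₁* and *the negotiators₁*.
*the negotiators₁* is an R-expression. Principle C requires it to be free everywhere.
*them₁* c-commands it and carries the same index.
The R-expression is bound → Principle C violation.

Principle C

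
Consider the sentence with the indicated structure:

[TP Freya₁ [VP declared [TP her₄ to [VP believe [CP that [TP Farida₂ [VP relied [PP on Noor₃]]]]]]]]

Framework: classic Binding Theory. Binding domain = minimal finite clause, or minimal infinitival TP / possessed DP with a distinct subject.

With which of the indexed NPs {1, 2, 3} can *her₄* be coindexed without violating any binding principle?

*her* is a pronoun, so Principle B applies: it must be free in its binding domain.
Binding domain of *her₄*: the matrix TP, whose subject is Freya₁.
*Freya₁* c-commands the pronoun within its binding domain → coindexation would violate Principle B.
*Farida₂*: the pronoun c-commands this R-expression → coindexation would violate Principle C on *Farida₂*.
*Noor₃*: the pronoun c-commands this R-expression → coindexation would violate Principle C on *Noor₃*.

none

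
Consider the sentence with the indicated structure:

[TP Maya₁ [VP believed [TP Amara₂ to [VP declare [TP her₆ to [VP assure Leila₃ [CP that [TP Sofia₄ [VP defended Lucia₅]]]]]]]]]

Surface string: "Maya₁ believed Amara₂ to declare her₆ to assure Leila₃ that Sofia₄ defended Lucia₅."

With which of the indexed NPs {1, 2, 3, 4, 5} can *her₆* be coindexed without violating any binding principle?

*her* is a pronoun, so Principle B applies: it must be free in its binding domain.
Binding domain of *her₆*: the embedded TP, whose subject is Amara₂.
*Maya₁* c-commands the pronoun but from outside its binding domain, and is not c-commanded by it → coindexation permitted.
*Amara₂* c-commands the pronoun within its binding domain → coindexation would violate Principle B.
*Leila₃*: the pronoun c-commands this R-expression → coindexation would violate Principle C on *Leila₃*.
*Sofia₄*: the pronoun c-commands this R-expression → coindexation would violate Principle C on *Sofia₄*.
*Lucia₅*: the pronoun c-commands this R-expression → coindexation would violate Principle C on *Lucia₅*.

{1}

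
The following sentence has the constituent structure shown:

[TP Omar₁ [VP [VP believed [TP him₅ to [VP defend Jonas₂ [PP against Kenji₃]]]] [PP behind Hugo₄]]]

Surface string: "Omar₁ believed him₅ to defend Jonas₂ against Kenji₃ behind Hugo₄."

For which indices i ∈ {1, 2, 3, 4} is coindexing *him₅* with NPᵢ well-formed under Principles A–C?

{4}

*him* is a pronoun, so Principle B applies: it must be free in its binding domain.
Binding domain of *him₅*: the matrix TP, whose subject is Omar₁.
*Omar₁* c-commands the pronoun within its binding domain → coindexation would violate Principle B.
*Jonas₂*: the pronoun c-commands this R-expression → coindexation would violate Principle C on *Jonas₂*.
*Kenji₃*: the pronoun c-commands this R-expression → coindexation would violate Principle C on *Kenji₃*.
*Hugo₄* and the pronoun do not c-command one another → neither Principle B nor Principle C is at stake; coindexation permitted.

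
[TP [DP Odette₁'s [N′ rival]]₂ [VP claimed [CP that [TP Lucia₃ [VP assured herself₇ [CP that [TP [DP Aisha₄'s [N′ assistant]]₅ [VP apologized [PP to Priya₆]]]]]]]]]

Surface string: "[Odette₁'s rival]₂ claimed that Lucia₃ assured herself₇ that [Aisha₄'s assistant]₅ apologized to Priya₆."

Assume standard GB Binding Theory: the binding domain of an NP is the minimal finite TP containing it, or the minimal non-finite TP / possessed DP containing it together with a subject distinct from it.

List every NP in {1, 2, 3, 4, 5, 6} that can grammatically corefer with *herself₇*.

{3}

*herself* is an anaphor, so Principle A applies: it must be bound in its binding domain.
Binding domain of *herself₇*: the embedded TP, whose subject is Lucia₃.
*Odette₁* does not c-command the anaphor → cannot bind it.
*[Odette₁'s rival]₂* c-commands the anaphor but is outside its binding domain → cannot satisfy Principle A.
*Lucia₃* c-commands the anaphor within its binding domain → licit binder.
*Aisha₄* does not c-command the anaphor → cannot bind it.
*[Aisha₄'s assistant]₅* does not c-command the anaphor → cannot bind it.
*Priya₆* does not c-command the anaphor → cannot bind it.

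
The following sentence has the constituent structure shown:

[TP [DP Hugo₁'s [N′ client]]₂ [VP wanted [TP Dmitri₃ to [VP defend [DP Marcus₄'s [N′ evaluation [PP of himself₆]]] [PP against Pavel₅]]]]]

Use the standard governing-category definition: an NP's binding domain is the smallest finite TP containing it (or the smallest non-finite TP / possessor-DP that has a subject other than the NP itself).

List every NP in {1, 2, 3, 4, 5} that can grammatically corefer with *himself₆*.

{4}

*himself* is an anaphor, so Principle A applies: it must be bound in its binding domain.
Binding domain of *himself₆*: the possessed DP, whose subject is Marcus₄.
*Hugo₁* does not c-command the anaphor → cannot bind it.
*[Hugo₁'s client]₂* c-commands the anaphor but is outside its binding domain → cannot satisfy Principle A.
*Dmitri₃* c-commands the anaphor but is outside its binding domain → cannot satisfy Principle A.
*Marcus₄* c-commands the anaphor within its binding domain → licit binder.
*Pavel₅* does not c-command the anaphor → cannot bind it.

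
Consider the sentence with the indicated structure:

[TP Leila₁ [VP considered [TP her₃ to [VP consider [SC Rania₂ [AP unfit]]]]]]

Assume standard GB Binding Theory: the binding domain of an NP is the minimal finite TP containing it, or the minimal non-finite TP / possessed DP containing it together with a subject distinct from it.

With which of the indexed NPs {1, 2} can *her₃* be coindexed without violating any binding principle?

*her* is a pronoun, so Principle B applies: it must be free in its binding domain.
Binding domain of *her₃*: the matrix TP, whose subject is Leila₁.
*Leila₁* c-commands the pronoun within its binding domain → coindexation would violate Principle B.
*Rania₂*: the pronoun c-commands this R-expression → coindexation would violate Principle C on *Rania₂*.

none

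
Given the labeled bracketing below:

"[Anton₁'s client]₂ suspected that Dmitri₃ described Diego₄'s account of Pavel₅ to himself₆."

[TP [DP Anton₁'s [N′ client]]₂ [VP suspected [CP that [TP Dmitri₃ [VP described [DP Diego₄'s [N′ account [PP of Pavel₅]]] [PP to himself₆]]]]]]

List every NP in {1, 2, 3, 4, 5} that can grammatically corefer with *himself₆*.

*himself* is an anaphor, so Principle A applies: it must be bound in its binding domain.
Binding domain of *himself₆*: the embedded TP, whose subject is Dmitri₃.
*Anton₁* does not c-command the anaphor → cannot bind it.
*[Anton₁'s client]₂* c-commands the anaphor but is outside its binding domain → cannot satisfy Principle A.
*Dmitri₃* c-commands the anaphor within its binding domain → licit binder.
*Diego₄* does not c-command the anaphor → cannot bind it.
*Pavel₅* does not c-command the anaphor → cannot bind it.

{3}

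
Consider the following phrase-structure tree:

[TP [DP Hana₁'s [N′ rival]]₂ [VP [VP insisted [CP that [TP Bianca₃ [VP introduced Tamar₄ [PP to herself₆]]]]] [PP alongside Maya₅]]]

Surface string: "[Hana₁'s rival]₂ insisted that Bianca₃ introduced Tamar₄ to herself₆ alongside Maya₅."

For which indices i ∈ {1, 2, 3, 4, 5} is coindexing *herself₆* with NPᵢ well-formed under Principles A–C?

{3, 4}

*herself* is an anaphor, so Principle A applies: it must be bound in its binding domain.
Binding domain of *herself₆*: the embedded TP, whose subject is Bianca₃.
*Hana₁* does not c-command the anaphor → cannot bind it.
*[Hana₁'s rival]₂* c-commands the anaphor but is outside its binding domain → cannot satisfy Principle A.
*Bianca₃* c-commands the anaphor within its binding domain → licit binder.
*Tamar₄* c-commands the anaphor within its binding domain → licit binder.
*Maya₅* does not c-command the anaphor → cannot bind it.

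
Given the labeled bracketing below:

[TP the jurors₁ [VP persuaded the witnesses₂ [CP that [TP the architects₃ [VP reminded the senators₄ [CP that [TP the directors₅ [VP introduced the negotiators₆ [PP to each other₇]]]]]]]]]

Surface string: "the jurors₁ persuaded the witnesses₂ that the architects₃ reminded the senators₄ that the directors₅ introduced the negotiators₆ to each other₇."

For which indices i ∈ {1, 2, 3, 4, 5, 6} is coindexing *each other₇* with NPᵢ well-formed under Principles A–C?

*each other* is an anaphor, so Principle A applies: it must be bound in its binding domain.
Binding domain of *each other₇*: the embedded TP, whose subject is the directors₅.
*the jurors₁* c-commands the anaphor but is outside its binding domain → cannot satisfy Principle A.
*the witnesses₂* c-commands the anaphor but is outside its binding domain → cannot satisfy Principle A.
*the architects₃* c-commands the anaphor but is outside its binding domain → cannot satisfy Principle A.
*the senators₄* c-commands the anaphor but is outside its binding domain → cannot satisfy Principle A.
*the directors₅* c-commands the anaphor within its binding domain → licit binder.
*the negotiators₆* c-commands the anaphor within its binding domain → licit binder.

{5, 6}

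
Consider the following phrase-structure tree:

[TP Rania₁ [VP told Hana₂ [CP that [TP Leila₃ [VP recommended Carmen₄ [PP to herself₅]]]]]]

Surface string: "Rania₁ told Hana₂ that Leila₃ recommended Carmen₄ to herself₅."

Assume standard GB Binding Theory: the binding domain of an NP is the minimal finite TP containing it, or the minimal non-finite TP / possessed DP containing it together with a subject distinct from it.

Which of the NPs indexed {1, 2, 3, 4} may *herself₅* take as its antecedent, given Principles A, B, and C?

*herself* is an anaphor, so Principle A applies: it must be bound in its binding domain.
Binding domain of *herself₅*: the embedded TP, whose subject is Leila₃.
*Rania₁* c-commands the anaphor but is outside its binding domain → cannot satisfy Principle A.
*Hana₂* c-commands the anaphor but is outside its binding domain → cannot satisfy Principle A.
*Leila₃* c-commands the anaphor within its binding domain → licit binder.
*Carmen₄* c-commands the anaphor within its binding domain → licit binder.

{3, 4}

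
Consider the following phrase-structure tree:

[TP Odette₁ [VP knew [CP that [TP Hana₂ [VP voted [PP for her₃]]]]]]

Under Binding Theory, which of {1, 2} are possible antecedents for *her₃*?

*her* is a pronoun, so Principle B applies: it must be free in its binding domain.
Binding domain of *her₃*: the embedded TP, whose subject is Hana₂.
*Odette₁* c-commands the pronoun but from outside its binding domain, and is not c-commanded by it → coindexation permitted.
*Hana₂* c-commands the pronoun within its binding domain → coindexation would violate Principle B.

{1}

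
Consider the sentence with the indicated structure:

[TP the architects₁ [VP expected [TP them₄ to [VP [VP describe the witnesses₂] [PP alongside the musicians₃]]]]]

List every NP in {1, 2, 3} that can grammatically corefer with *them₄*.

none

*them* is a pronoun, so Principle B applies: it must be free in its binding domain.
Binding domain of *them₄*: the matrix TP, whose subject is the architects₁.
*the architects₁* c-commands the pronoun within its binding domain → coindexation would violate Principle B.
*the witnesses₂*: the pronoun c-commands this R-expression → coindexation would violate Principle C on *the witnesses₂*.
*the musicians₃*: the pronoun c-commands this R-expression → coindexation would violate Principle C on *the musicians₃*.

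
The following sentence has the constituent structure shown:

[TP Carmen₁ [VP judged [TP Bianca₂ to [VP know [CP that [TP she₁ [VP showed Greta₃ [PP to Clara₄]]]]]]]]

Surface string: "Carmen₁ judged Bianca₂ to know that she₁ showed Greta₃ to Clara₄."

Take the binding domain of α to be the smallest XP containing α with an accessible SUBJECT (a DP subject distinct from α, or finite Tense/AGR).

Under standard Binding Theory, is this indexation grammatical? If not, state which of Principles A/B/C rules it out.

The two coindexed NPs are *Carmen₁* and *she₁*.
*she₁* is a pronoun; nothing c-commands it within its binding domain (the embedded TP.), so Principle B holds trivially.
*Carmen₁* is an R-expression; *she₁* does not c-command it, and no other NP shares its index, so Principle C is satisfied.
All principles are respected.

grammatical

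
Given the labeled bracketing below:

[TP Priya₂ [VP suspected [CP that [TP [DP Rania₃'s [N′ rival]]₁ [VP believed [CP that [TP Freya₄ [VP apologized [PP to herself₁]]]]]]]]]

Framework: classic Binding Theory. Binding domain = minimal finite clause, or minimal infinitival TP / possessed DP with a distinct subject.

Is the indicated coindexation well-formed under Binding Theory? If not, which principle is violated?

The two coindexed NPs are *[Rania₃'s rival]₁* and *herself₁*.
*herself₁* is an anaphor. Principle A requires it to be bound within its binding domain — the embedded TP, whose subject is Freya₄.
Within that domain it is c-commanded by *Freya₄*, which does not share its index.
*[Rania₃'s rival]₁* does c-command the anaphor, but from outside its binding domain.
The anaphor is unbound in its domain → Principle A violation.

Principle A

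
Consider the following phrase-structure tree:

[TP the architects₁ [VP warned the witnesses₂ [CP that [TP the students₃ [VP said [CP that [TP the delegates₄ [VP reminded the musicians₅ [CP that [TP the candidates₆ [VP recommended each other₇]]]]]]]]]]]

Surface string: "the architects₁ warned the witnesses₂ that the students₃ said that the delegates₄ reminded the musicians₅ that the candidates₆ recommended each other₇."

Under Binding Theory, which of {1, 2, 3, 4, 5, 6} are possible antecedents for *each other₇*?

*each other* is an anaphor, so Principle A applies: it must be bound in its binding domain.
Binding domain of *each other₇*: the embedded TP, whose subject is the candidates₆.
*the architects₁* c-commands the anaphor but is outside its binding domain → cannot satisfy Principle A.
*the witnesses₂* c-commands the anaphor but is outside its binding domain → cannot satisfy Principle A.
*the students₃* c-commands the anaphor but is outside its binding domain → cannot satisfy Principle A.
*the delegates₄* c-commands the anaphor but is outside its binding domain → cannot satisfy Principle A.
*the musicians₅* c-commands the anaphor but is outside its binding domain → cannot satisfy Principle A.
*the candidates₆* c-commands the anaphor within its binding domain → licit binder.

{6}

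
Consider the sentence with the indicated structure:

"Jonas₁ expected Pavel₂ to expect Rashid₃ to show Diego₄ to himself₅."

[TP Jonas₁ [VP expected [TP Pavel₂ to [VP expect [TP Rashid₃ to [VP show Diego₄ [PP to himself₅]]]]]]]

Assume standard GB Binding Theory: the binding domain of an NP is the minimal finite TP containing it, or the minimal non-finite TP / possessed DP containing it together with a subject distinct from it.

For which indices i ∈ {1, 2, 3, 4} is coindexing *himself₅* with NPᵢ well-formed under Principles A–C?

*himself* is an anaphor, so Principle A applies: it must be bound in its binding domain.
Binding domain of *himself₅*: the embedded TP, whose subject is Rashid₃.
*Jonas₁* c-commands the anaphor but is outside its binding domain → cannot satisfy Principle A.
*Pavel₂* c-commands the anaphor but is outside its binding domain → cannot satisfy Principle A.
*Rashid₃* c-commands the anaphor within its binding domain → licit binder.
*Diego₄* c-commands the anaphor within its binding domain → licit binder.

{3, 4}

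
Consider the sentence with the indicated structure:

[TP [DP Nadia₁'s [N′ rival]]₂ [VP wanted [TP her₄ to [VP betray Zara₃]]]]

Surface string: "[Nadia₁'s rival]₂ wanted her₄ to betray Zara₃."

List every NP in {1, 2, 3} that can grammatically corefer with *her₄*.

*her* is a pronoun, so Principle B applies: it must be free in its binding domain.
Binding domain of *her₄*: the matrix TP, whose subject is [Nadia₁'s rival]₂.
*Nadia₁* and the pronoun do not c-command one another → neither Principle B nor Principle C is at stake; coindexation permitted.
*[Nadia₁'s rival]₂* c-commands the pronoun within its binding domain → coindexation would violate Principle B.
*Zara₃*: the pronoun c-commands this R-expression → coindexation would violate Principle C on *Zara₃*.

{1}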